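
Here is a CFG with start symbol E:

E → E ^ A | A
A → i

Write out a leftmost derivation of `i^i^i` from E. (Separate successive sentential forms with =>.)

E => E^A   [E → E ^ A]
E^A => E^A^A   [E → E ^ A]
E^A^A => A^A^A   [E → A]
A^A^A => i^A^A   [A → i]
i^A^A => i^i^A   [A → i]
i^i^A => i^i^i   [A → i]

E => E^A => E^A^A => A^A^A => i^A^A => i^i^A => i^i^i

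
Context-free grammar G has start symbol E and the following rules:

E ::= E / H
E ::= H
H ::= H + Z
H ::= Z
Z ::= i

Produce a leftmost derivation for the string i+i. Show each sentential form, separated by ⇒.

E⇒H⇒H+Z⇒Z+Z⇒i+Z⇒i+i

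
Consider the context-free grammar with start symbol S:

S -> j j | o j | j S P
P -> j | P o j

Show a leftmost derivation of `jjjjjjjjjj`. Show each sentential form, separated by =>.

S => jSP => jjSPP => jjjSPPP => jjjjSPPPP => jjjjjjPPPP => jjjjjjjPPP => jjjjjjjjPP => jjjjjjjjjP => jjjjjjjjjj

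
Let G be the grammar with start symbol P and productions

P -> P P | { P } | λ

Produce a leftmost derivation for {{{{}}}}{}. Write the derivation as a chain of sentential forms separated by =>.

P => PP => PPP => {P}PP => {{P}}PP => {{{P}}}PP => {{{PP}}}PP => {{{{P}P}}}PP => {{{{}P}}}PP => {{{{}}}}PP => {{{{}}}}{P}P => {{{{}}}}{}P => {{{{}}}}{}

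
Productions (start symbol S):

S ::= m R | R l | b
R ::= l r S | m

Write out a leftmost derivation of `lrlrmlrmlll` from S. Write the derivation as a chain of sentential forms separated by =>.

S => Rl => lrSl => lrRll => lrlrSll => lrlrmRll => lrlrmlrSll => lrlrmlrRlll => lrlrmlrmlll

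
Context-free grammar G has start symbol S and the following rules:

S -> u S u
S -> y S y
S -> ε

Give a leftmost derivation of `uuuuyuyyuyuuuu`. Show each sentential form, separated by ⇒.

S ⇒ uSu ⇒ uuSuu ⇒ uuuSuuu ⇒ uuuuSuuuu ⇒ uuuuySyuuuu ⇒ uuuuyuSuyuuuu ⇒ uuuuyuySyuyuuuu ⇒ uuuuyuyyuyuuuu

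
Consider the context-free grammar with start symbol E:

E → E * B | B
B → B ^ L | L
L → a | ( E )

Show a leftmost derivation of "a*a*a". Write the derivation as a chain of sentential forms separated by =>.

E=>E*B=>E*B*B=>B*B*B=>L*B*B=>a*B*B=>a*L*B=>a*a*B=>a*a*L=>a*a*a

E => E*B   [E → E * B]
E*B => E*B*B   [E → E * B]
E*B*B => B*B*B   [E → B]
B*B*B => L*B*B   [B → L]
L*B*B => a*B*B   [L → a]
a*B*B => a*L*B   [B → L]
a*L*B => a*a*B   [L → a]
a*a*B => a*a*L   [B → L]
a*a*L => a*a*a   [L → a]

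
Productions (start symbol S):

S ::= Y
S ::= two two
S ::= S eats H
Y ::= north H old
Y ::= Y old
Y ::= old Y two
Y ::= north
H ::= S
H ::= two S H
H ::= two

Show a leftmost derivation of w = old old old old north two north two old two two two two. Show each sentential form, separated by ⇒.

S ⇒ Y   [S ::= Y]
Y ⇒ old Y two   [Y ::= old Y two]
old Y two ⇒ old old Y two two   [Y ::= old Y two]
old old Y two two ⇒ old old old Y two two two   [Y ::= old Y two]
old old old Y two two two ⇒ old old old old Y two two two two   [Y ::= old Y two]
old old old old Y two two two two ⇒ old old old old north H old two two two two   [Y ::= north H old]
old old old old north H old two two two two ⇒ old old old old north two S H old two two two two   [H ::= two S H]
old old old old north two S H old two two two two ⇒ old old old old north two Y H old two two two two   [S ::= Y]
old old old old north two Y H old two two two two ⇒ old old old old north two north H old two two two two   [Y ::= north]
old old old old north two north H old two two two two ⇒ old old old old north two north two old two two two two   [H ::= two]

S ⇒ Y ⇒ old Y two ⇒ old old Y two two ⇒ old old old Y two two two ⇒ old old old old Y two two two two ⇒ old old old old north H old two two two two ⇒ old old old old north two S H old two two two two ⇒ old old old old north two Y H old two two two two ⇒ old old old old north two north H old two two two two ⇒ old old old old north two north two old two two two two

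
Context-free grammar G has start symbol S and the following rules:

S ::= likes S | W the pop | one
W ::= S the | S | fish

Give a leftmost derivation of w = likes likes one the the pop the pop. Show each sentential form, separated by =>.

S => W the pop   [S ::= W the pop]
W the pop => S the pop   [W ::= S]
S the pop => likes S the pop   [S ::= likes S]
likes S the pop => likes likes S the pop   [S ::= likes S]
likes likes S the pop => likes likes W the pop the pop   [S ::= W the pop]
likes likes W the pop the pop => likes likes S the the pop the pop   [W ::= S the]
likes likes S the the pop the pop => likes likes one the the pop the pop   [S ::= one]

S => W the pop => S the pop => likes S the pop => likes likes S the pop => likes likes W the pop the pop => likes likes S the the pop the pop => likes likes one the the pop the pop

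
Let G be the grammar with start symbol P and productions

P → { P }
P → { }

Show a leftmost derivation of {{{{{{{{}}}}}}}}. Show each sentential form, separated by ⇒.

P ⇒ {P}   [P → { P }]
{P} ⇒ {{P}}   [P → { P }]
{{P}} ⇒ {{{P}}}   [P → { P }]
{{{P}}} ⇒ {{{{P}}}}   [P → { P }]
{{{{P}}}} ⇒ {{{{{P}}}}}   [P → { P }]
{{{{{P}}}}} ⇒ {{{{{{P}}}}}}   [P → { P }]
{{{{{{P}}}}}} ⇒ {{{{{{{P}}}}}}}   [P → { P }]
{{{{{{{P}}}}}}} ⇒ {{{{{{{{}}}}}}}}   [P → { }]

P⇒{P}⇒{{P}}⇒{{{P}}}⇒{{{{P}}}}⇒{{{{{P}}}}}⇒{{{{{{P}}}}}}⇒{{{{{{{P}}}}}}}⇒{{{{{{{{}}}}}}}}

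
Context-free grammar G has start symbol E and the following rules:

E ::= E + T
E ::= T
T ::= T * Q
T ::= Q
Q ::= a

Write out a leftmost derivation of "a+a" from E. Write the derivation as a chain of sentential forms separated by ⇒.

E ⇒ E+T ⇒ T+T ⇒ Q+T ⇒ a+T ⇒ a+Q ⇒ a+a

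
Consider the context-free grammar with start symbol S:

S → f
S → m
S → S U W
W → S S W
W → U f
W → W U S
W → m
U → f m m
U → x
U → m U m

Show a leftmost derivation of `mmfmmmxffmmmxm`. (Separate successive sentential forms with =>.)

S => SUW   [S → S U W]
SUW => SUWUW   [S → S U W]
SUWUW => SUWUWUW   [S → S U W]
SUWUWUW => mUWUWUW   [S → m]
mUWUWUW => mmUmWUWUW   [U → m U m]
mmUmWUWUW => mmfmmmWUWUW   [U → f m m]
mmfmmmWUWUW => mmfmmmUfUWUW   [W → U f]
mmfmmmUfUWUW => mmfmmmxfUWUW   [U → x]
mmfmmmxfUWUW => mmfmmmxffmmWUW   [U → f m m]
mmfmmmxffmmWUW => mmfmmmxffmmmUW   [W → m]
mmfmmmxffmmmUW => mmfmmmxffmmmxW   [U → x]
mmfmmmxffmmmxW => mmfmmmxffmmmxm   [W → m]

S => SUW => SUWUW => SUWUWUW => mUWUWUW => mmUmWUWUW => mmfmmmWUWUW => mmfmmmUfUWUW => mmfmmmxfUWUW => mmfmmmxffmmWUW => mmfmmmxffmmmUW => mmfmmmxffmmmxW => mmfmmmxffmmmxm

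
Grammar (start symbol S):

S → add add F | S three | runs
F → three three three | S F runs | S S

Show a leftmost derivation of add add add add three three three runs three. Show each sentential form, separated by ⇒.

S ⇒ S three   [S → S three]
S three ⇒ add add F three   [S → add add F]
add add F three ⇒ add add S S three   [F → S S]
add add S S three ⇒ add add add add F S three   [S → add add F]
add add add add F S three ⇒ add add add add three three three S three   [F → three three three]
add add add add three three three S three ⇒ add add add add three three three runs three   [S → runs]

S ⇒ S three ⇒ add add F three ⇒ add add S S three ⇒ add add add add F S three ⇒ add add add add three three three S three ⇒ add add add add three three three runs three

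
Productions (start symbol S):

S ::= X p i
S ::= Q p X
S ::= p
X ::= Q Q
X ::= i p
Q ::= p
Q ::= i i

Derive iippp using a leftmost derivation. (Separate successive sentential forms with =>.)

S => QpX   [S ::= Q p X]
QpX => iipX   [Q ::= i i]
iipX => iipQQ   [X ::= Q Q]
iipQQ => iippQ   [Q ::= p]
iippQ => iippp   [Q ::= p]

S => QpX => iipX => iipQQ => iippQ => iippp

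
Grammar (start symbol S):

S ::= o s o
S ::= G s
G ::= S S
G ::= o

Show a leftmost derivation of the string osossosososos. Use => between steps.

S => Gs   [S ::= G s]
Gs => SSs   [G ::= S S]
SSs => GsSs   [S ::= G s]
GsSs => SSsSs   [G ::= S S]
SSsSs => GsSsSs   [S ::= G s]
GsSsSs => SSsSsSs   [G ::= S S]
SSsSsSs => GsSsSsSs   [S ::= G s]
GsSsSsSs => osSsSsSs   [G ::= o]
osSsSsSs => osGssSsSs   [S ::= G s]
osGssSsSs => osossSsSs   [G ::= o]
osossSsSs => osossososSs   [S ::= o s o]
osossososSs => osossosososos   [S ::= o s o]

S => Gs => SSs => GsSs => SSsSs => GsSsSs => SSsSsSs => GsSsSsSs => osSsSsSs => osGssSsSs => osossSsSs => osossososSs => osossosososos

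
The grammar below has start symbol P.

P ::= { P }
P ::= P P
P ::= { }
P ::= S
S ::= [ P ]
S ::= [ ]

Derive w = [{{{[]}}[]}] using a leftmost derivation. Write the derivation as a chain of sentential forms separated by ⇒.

P⇒S⇒[P]⇒[{P}]⇒[{PP}]⇒[{{P}P}]⇒[{{{P}}P}]⇒[{{{S}}P}]⇒[{{{[]}}P}]⇒[{{{[]}}S}]⇒[{{{[]}}[]}]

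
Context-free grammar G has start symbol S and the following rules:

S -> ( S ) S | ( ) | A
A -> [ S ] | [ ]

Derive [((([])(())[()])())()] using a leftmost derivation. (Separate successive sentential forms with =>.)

S => A => [S] => [(S)S] => [((S)S)S] => [(((S)S)S)S] => [(((A)S)S)S] => [((([])S)S)S] => [((([])(S)S)S)S] => [((([])(())S)S)S] => [((([])(())A)S)S] => [((([])(())[S])S)S] => [((([])(())[()])S)S] => [((([])(())[()])())S] => [((([])(())[()])())()]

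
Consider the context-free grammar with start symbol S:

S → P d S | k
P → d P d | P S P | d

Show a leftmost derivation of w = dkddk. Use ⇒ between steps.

S⇒PdS⇒PSPdS⇒dSPdS⇒dkPdS⇒dkddS⇒dkddk

S ⇒ PdS   [S → P d S]
PdS ⇒ PSPdS   [P → P S P]
PSPdS ⇒ dSPdS   [P → d]
dSPdS ⇒ dkPdS   [S → k]
dkPdS ⇒ dkddS   [P → d]
dkddS ⇒ dkddk   [S → k]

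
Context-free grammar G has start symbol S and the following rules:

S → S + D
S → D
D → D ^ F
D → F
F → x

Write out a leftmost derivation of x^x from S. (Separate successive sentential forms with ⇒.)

S ⇒ D   [S → D]
D ⇒ D^F   [D → D ^ F]
D^F ⇒ F^F   [D → F]
F^F ⇒ x^F   [F → x]
x^F ⇒ x^x   [F → x]

S ⇒ D ⇒ D^F ⇒ F^F ⇒ x^F ⇒ x^x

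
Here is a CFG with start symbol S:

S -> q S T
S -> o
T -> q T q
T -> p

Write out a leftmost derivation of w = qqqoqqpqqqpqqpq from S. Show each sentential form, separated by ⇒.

S ⇒ qST   [S -> q S T]
qST ⇒ qqSTT   [S -> q S T]
qqSTT ⇒ qqqSTTT   [S -> q S T]
qqqSTTT ⇒ qqqoTTT   [S -> o]
qqqoTTT ⇒ qqqoqTqTT   [T -> q T q]
qqqoqTqTT ⇒ qqqoqqTqqTT   [T -> q T q]
qqqoqqTqqTT ⇒ qqqoqqpqqTT   [T -> p]
qqqoqqpqqTT ⇒ qqqoqqpqqqTqT   [T -> q T q]
qqqoqqpqqqTqT ⇒ qqqoqqpqqqpqT   [T -> p]
qqqoqqpqqqpqT ⇒ qqqoqqpqqqpqqTq   [T -> q T q]
qqqoqqpqqqpqqTq ⇒ qqqoqqpqqqpqqpq   [T -> p]

S⇒qST⇒qqSTT⇒qqqSTTT⇒qqqoTTT⇒qqqoqTqTT⇒qqqoqqTqqTT⇒qqqoqqpqqTT⇒qqqoqqpqqqTqT⇒qqqoqqpqqqpqT⇒qqqoqqpqqqpqqTq⇒qqqoqqpqqqpqqpq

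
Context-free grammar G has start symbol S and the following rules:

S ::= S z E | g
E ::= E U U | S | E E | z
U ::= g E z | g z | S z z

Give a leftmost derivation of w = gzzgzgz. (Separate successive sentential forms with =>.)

S => SzE   [S ::= S z E]
SzE => gzE   [S ::= g]
gzE => gzEUU   [E ::= E U U]
gzEUU => gzzUU   [E ::= z]
gzzUU => gzzgzU   [U ::= g z]
gzzgzU => gzzgzgz   [U ::= g z]

S=>SzE=>gzE=>gzEUU=>gzzUU=>gzzgzU=>gzzgzgz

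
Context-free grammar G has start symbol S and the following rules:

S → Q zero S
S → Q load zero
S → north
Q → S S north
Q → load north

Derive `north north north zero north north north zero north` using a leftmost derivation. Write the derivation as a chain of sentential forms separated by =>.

S => Q zero S => S S north zero S => Q zero S S north zero S => S S north zero S S north zero S => north S north zero S S north zero S => north north north zero S S north zero S => north north north zero north S north zero S => north north north zero north north north zero S => north north north zero north north north zero north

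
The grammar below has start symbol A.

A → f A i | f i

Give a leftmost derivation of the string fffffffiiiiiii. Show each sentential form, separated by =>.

A => fAi   [A → f A i]
fAi => ffAii   [A → f A i]
ffAii => fffAiii   [A → f A i]
fffAiii => ffffAiiii   [A → f A i]
ffffAiiii => fffffAiiiii   [A → f A i]
fffffAiiiii => ffffffAiiiiii   [A → f A i]
ffffffAiiiiii => fffffffiiiiiii   [A → f i]

A=>fAi=>ffAii=>fffAiii=>ffffAiiii=>fffffAiiiii=>ffffffAiiiiii=>fffffffiiiiiii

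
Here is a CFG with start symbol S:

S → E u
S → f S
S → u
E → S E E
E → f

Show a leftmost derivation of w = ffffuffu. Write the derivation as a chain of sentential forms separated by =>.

S=>fS=>ffS=>ffEu=>ffSEEu=>fffSEEu=>ffffSEEu=>ffffuEEu=>ffffufEu=>ffffuffu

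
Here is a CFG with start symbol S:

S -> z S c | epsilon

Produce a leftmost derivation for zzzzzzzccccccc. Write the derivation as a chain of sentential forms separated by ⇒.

S ⇒ zSc ⇒ zzScc ⇒ zzzSccc ⇒ zzzzScccc ⇒ zzzzzSccccc ⇒ zzzzzzScccccc ⇒ zzzzzzzSccccccc ⇒ zzzzzzzccccccc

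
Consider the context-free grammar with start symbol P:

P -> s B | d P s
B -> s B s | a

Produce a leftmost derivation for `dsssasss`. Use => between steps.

P => dPs => dsBs => dssBss => dsssBsss => dsssasss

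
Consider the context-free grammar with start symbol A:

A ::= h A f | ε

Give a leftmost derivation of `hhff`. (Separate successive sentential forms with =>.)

A => hAf => hhAff => hhff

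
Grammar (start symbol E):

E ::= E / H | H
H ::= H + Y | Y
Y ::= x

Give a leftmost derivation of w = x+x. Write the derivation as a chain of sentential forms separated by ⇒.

E⇒H⇒H+Y⇒Y+Y⇒x+Y⇒x+x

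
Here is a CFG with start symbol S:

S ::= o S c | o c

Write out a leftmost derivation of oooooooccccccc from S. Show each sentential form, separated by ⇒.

S⇒oSc⇒ooScc⇒oooSccc⇒ooooScccc⇒oooooSccccc⇒ooooooScccccc⇒oooooooccccccc

S ⇒ oSc   [S ::= o S c]
oSc ⇒ ooScc   [S ::= o S c]
ooScc ⇒ oooSccc   [S ::= o S c]
oooSccc ⇒ ooooScccc   [S ::= o S c]
ooooScccc ⇒ oooooSccccc   [S ::= o S c]
oooooSccccc ⇒ ooooooScccccc   [S ::= o S c]
ooooooScccccc ⇒ oooooooccccccc   [S ::= o c]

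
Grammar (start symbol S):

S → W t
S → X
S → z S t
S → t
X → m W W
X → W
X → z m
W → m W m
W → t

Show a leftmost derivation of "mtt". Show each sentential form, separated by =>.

S => X => mWW => mtW => mtt

S => X   [S → X]
X => mWW   [X → m W W]
mWW => mtW   [W → t]
mtW => mtt   [W → t]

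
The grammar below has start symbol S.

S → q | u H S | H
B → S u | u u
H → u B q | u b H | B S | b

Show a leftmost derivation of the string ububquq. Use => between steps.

S => uHS => ubS => ubH => ubBS => ubSuS => ubuHSuS => ububSuS => ububquS => ububquq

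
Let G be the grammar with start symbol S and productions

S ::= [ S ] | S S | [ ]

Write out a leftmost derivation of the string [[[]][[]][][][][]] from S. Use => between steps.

S => [S] => [SS] => [[S]S] => [[[]]S] => [[[]]SS] => [[[]]SSS] => [[[]]SSSS] => [[[]][S]SSS] => [[[]][[]]SSS] => [[[]][[]][]SS] => [[[]][[]][]SSS] => [[[]][[]][][]SS] => [[[]][[]][][][]S] => [[[]][[]][][][][]]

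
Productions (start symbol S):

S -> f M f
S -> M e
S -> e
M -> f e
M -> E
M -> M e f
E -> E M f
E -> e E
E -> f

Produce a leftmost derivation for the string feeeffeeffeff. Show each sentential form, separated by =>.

S => fMf   [S -> f M f]
fMf => fMeff   [M -> M e f]
fMeff => fEeff   [M -> E]
fEeff => fEMfeff   [E -> E M f]
fEMfeff => feEMfeff   [E -> e E]
feEMfeff => feeEMfeff   [E -> e E]
feeEMfeff => feeeEMfeff   [E -> e E]
feeeEMfeff => feeefMfeff   [E -> f]
feeefMfeff => feeefMeffeff   [M -> M e f]
feeefMeffeff => feeeffeeffeff   [M -> f e]

S => fMf => fMeff => fEeff => fEMfeff => feEMfeff => feeEMfeff => feeeEMfeff => feeefMfeff => feeefMeffeff => feeeffeeffeff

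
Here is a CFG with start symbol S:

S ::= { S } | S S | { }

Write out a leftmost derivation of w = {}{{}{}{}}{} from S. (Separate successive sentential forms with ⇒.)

S ⇒ SS ⇒ {}S ⇒ {}SS ⇒ {}{S}S ⇒ {}{SS}S ⇒ {}{SSS}S ⇒ {}{{}SS}S ⇒ {}{{}{}S}S ⇒ {}{{}{}{}}S ⇒ {}{{}{}{}}{}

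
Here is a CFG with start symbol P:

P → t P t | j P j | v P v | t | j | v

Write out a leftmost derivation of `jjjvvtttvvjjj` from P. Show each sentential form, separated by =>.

P=>jPj=>jjPjj=>jjjPjjj=>jjjvPvjjj=>jjjvvPvvjjj=>jjjvvtPtvvjjj=>jjjvvtttvvjjj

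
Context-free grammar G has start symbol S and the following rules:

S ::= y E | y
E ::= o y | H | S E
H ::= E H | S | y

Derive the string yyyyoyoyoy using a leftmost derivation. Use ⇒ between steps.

S ⇒ yE ⇒ ySE ⇒ yyEE ⇒ yySEE ⇒ yyyEEE ⇒ yyySEEE ⇒ yyyyEEE ⇒ yyyyoyEE ⇒ yyyyoyoyE ⇒ yyyyoyoyoy

S ⇒ yE   [S ::= y E]
yE ⇒ ySE   [E ::= S E]
ySE ⇒ yyEE   [S ::= y E]
yyEE ⇒ yySEE   [E ::= S E]
yySEE ⇒ yyyEEE   [S ::= y E]
yyyEEE ⇒ yyySEEE   [E ::= S E]
yyySEEE ⇒ yyyyEEE   [S ::= y]
yyyyEEE ⇒ yyyyoyEE   [E ::= o y]
yyyyoyEE ⇒ yyyyoyoyE   [E ::= o y]
yyyyoyoyE ⇒ yyyyoyoyoy   [E ::= o y]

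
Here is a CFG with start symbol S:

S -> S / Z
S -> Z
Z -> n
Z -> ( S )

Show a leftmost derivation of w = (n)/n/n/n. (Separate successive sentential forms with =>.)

S => S/Z   [S -> S / Z]
S/Z => S/Z/Z   [S -> S / Z]
S/Z/Z => S/Z/Z/Z   [S -> S / Z]
S/Z/Z/Z => Z/Z/Z/Z   [S -> Z]
Z/Z/Z/Z => (S)/Z/Z/Z   [Z -> ( S )]
(S)/Z/Z/Z => (Z)/Z/Z/Z   [S -> Z]
(Z)/Z/Z/Z => (n)/Z/Z/Z   [Z -> n]
(n)/Z/Z/Z => (n)/n/Z/Z   [Z -> n]
(n)/n/Z/Z => (n)/n/n/Z   [Z -> n]
(n)/n/n/Z => (n)/n/n/n   [Z -> n]

S => S/Z => S/Z/Z => S/Z/Z/Z => Z/Z/Z/Z => (S)/Z/Z/Z => (Z)/Z/Z/Z => (n)/Z/Z/Z => (n)/n/Z/Z => (n)/n/n/Z => (n)/n/n/n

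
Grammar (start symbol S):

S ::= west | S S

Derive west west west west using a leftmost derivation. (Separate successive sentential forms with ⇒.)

S ⇒ S S ⇒ west S ⇒ west S S ⇒ west west S ⇒ west west S S ⇒ west west west S ⇒ west west west west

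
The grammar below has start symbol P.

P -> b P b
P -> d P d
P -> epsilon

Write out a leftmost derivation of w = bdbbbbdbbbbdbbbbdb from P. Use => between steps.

P => bPb => bdPdb => bdbPbdb => bdbbPbbdb => bdbbbPbbbdb => bdbbbbPbbbbdb => bdbbbbdPdbbbbdb => bdbbbbdbPbdbbbbdb => bdbbbbdbbPbbdbbbbdb => bdbbbbdbbbbdbbbbdb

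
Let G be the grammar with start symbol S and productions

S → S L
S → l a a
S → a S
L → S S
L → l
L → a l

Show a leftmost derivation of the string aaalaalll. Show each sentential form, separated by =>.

S => SL   [S → S L]
SL => aSL   [S → a S]
aSL => aaSL   [S → a S]
aaSL => aaaSL   [S → a S]
aaaSL => aaaSLL   [S → S L]
aaaSLL => aaaSLLL   [S → S L]
aaaSLLL => aaalaaLLL   [S → l a a]
aaalaaLLL => aaalaalLL   [L → l]
aaalaalLL => aaalaallL   [L → l]
aaalaallL => aaalaalll   [L → l]

S=>SL=>aSL=>aaSL=>aaaSL=>aaaSLL=>aaaSLLL=>aaalaaLLL=>aaalaalLL=>aaalaallL=>aaalaalll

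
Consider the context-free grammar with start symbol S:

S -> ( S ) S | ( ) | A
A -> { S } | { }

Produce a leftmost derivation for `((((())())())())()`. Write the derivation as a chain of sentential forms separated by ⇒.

S ⇒ (S)S   [S -> ( S ) S]
(S)S ⇒ ((S)S)S   [S -> ( S ) S]
((S)S)S ⇒ (((S)S)S)S   [S -> ( S ) S]
(((S)S)S)S ⇒ ((((S)S)S)S)S   [S -> ( S ) S]
((((S)S)S)S)S ⇒ ((((())S)S)S)S   [S -> ( )]
((((())S)S)S)S ⇒ ((((())())S)S)S   [S -> ( )]
((((())())S)S)S ⇒ ((((())())())S)S   [S -> ( )]
((((())())())S)S ⇒ ((((())())())())S   [S -> ( )]
((((())())())())S ⇒ ((((())())())())()   [S -> ( )]

S⇒(S)S⇒((S)S)S⇒(((S)S)S)S⇒((((S)S)S)S)S⇒((((())S)S)S)S⇒((((())())S)S)S⇒((((())())())S)S⇒((((())())())())S⇒((((())())())())()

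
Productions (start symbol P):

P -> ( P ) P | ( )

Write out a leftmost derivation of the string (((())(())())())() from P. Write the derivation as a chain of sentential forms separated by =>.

P => (P)P => ((P)P)P => (((P)P)P)P => (((())P)P)P => (((())(P)P)P)P => (((())(())P)P)P => (((())(())())P)P => (((())(())())())P => (((())(())())())()

P => (P)P   [P -> ( P ) P]
(P)P => ((P)P)P   [P -> ( P ) P]
((P)P)P => (((P)P)P)P   [P -> ( P ) P]
(((P)P)P)P => (((())P)P)P   [P -> ( )]
(((())P)P)P => (((())(P)P)P)P   [P -> ( P ) P]
(((())(P)P)P)P => (((())(())P)P)P   [P -> ( )]
(((())(())P)P)P => (((())(())())P)P   [P -> ( )]
(((())(())())P)P => (((())(())())())P   [P -> ( )]
(((())(())())())P => (((())(())())())()   [P -> ( )]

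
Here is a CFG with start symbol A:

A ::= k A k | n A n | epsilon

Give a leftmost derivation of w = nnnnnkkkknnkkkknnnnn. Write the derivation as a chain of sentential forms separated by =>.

A => nAn => nnAnn => nnnAnnn => nnnnAnnnn => nnnnnAnnnnn => nnnnnkAknnnnn => nnnnnkkAkknnnnn => nnnnnkkkAkkknnnnn => nnnnnkkkkAkkkknnnnn => nnnnnkkkknAnkkkknnnnn => nnnnnkkkknnkkkknnnnn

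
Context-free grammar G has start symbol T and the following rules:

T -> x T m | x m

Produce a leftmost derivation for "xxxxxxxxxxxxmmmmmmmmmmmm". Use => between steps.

T=>xTm=>xxTmm=>xxxTmmm=>xxxxTmmmm=>xxxxxTmmmmm=>xxxxxxTmmmmmm=>xxxxxxxTmmmmmmm=>xxxxxxxxTmmmmmmmm=>xxxxxxxxxTmmmmmmmmm=>xxxxxxxxxxTmmmmmmmmmm=>xxxxxxxxxxxTmmmmmmmmmmm=>xxxxxxxxxxxxmmmmmmmmmmmm

T => xTm   [T -> x T m]
xTm => xxTmm   [T -> x T m]
xxTmm => xxxTmmm   [T -> x T m]
xxxTmmm => xxxxTmmmm   [T -> x T m]
xxxxTmmmm => xxxxxTmmmmm   [T -> x T m]
xxxxxTmmmmm => xxxxxxTmmmmmm   [T -> x T m]
xxxxxxTmmmmmm => xxxxxxxTmmmmmmm   [T -> x T m]
xxxxxxxTmmmmmmm => xxxxxxxxTmmmmmmmm   [T -> x T m]
xxxxxxxxTmmmmmmmm => xxxxxxxxxTmmmmmmmmm   [T -> x T m]
xxxxxxxxxTmmmmmmmmm => xxxxxxxxxxTmmmmmmmmmm   [T -> x T m]
xxxxxxxxxxTmmmmmmmmmm => xxxxxxxxxxxTmmmmmmmmmmm   [T -> x T m]
xxxxxxxxxxxTmmmmmmmmmmm => xxxxxxxxxxxxmmmmmmmmmmmm   [T -> x m]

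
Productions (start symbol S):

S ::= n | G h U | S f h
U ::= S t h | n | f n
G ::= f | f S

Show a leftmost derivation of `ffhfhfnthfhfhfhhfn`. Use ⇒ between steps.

S⇒GhU⇒fShU⇒fSfhhU⇒fSfhfhhU⇒fSfhfhfhhU⇒fGhUfhfhfhhU⇒ffhUfhfhfhhU⇒ffhSthfhfhfhhU⇒ffhGhUthfhfhfhhU⇒ffhfhUthfhfhfhhU⇒ffhfhfnthfhfhfhhU⇒ffhfhfnthfhfhfhhfn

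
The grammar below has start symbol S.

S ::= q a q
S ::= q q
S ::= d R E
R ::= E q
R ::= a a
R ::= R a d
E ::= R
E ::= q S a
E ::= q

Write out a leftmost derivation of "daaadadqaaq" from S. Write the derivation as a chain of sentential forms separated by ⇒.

S ⇒ dRE ⇒ dEqE ⇒ dRqE ⇒ dRadqE ⇒ dRadadqE ⇒ daaadadqE ⇒ daaadadqR ⇒ daaadadqEq ⇒ daaadadqRq ⇒ daaadadqaaq

S ⇒ dRE   [S ::= d R E]
dRE ⇒ dEqE   [R ::= E q]
dEqE ⇒ dRqE   [E ::= R]
dRqE ⇒ dRadqE   [R ::= R a d]
dRadqE ⇒ dRadadqE   [R ::= R a d]
dRadadqE ⇒ daaadadqE   [R ::= a a]
daaadadqE ⇒ daaadadqR   [E ::= R]
daaadadqR ⇒ daaadadqEq   [R ::= E q]
daaadadqEq ⇒ daaadadqRq   [E ::= R]
daaadadqRq ⇒ daaadadqaaq   [R ::= a a]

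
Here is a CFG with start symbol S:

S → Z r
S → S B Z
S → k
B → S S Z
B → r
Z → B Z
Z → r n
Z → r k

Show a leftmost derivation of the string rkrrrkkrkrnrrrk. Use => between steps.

S => SBZ => ZrBZ => BZrBZ => SSZZrBZ => SBZSZZrBZ => ZrBZSZZrBZ => rkrBZSZZrBZ => rkrrZSZZrBZ => rkrrrkSZZrBZ => rkrrrkkZZrBZ => rkrrrkkrkZrBZ => rkrrrkkrkrnrBZ => rkrrrkkrkrnrrZ => rkrrrkkrkrnrrrk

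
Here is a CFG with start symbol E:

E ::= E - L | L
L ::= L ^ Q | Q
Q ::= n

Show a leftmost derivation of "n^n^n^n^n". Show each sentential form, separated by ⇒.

E⇒L⇒L^Q⇒L^Q^Q⇒L^Q^Q^Q⇒L^Q^Q^Q^Q⇒Q^Q^Q^Q^Q⇒n^Q^Q^Q^Q⇒n^n^Q^Q^Q⇒n^n^n^Q^Q⇒n^n^n^n^Q⇒n^n^n^n^n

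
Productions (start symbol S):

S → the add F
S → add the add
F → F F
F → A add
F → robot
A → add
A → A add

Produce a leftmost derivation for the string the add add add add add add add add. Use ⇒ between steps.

S ⇒ the add F ⇒ the add F F ⇒ the add A add F ⇒ the add A add add F ⇒ the add A add add add F ⇒ the add A add add add add F ⇒ the add add add add add add F ⇒ the add add add add add add A add ⇒ the add add add add add add add add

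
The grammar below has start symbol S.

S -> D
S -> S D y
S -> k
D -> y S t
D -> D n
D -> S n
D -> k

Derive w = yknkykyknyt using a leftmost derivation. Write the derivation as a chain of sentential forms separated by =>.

S => D   [S -> D]
D => ySt   [D -> y S t]
ySt => ySDyt   [S -> S D y]
ySDyt => ySDyDyt   [S -> S D y]
ySDyDyt => ySDyDyDyt   [S -> S D y]
ySDyDyDyt => yDDyDyDyt   [S -> D]
yDDyDyDyt => ySnDyDyDyt   [D -> S n]
ySnDyDyDyt => yknDyDyDyt   [S -> k]
yknDyDyDyt => yknkyDyDyt   [D -> k]
yknkyDyDyt => yknkykyDyt   [D -> k]
yknkykyDyt => yknkykySnyt   [D -> S n]
yknkykySnyt => yknkykyknyt   [S -> k]

S=>D=>ySt=>ySDyt=>ySDyDyt=>ySDyDyDyt=>yDDyDyDyt=>ySnDyDyDyt=>yknDyDyDyt=>yknkyDyDyt=>yknkykyDyt=>yknkykySnyt=>yknkykyknyt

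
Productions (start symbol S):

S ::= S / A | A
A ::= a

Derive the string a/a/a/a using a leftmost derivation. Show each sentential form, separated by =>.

S=>S/A=>S/A/A=>S/A/A/A=>A/A/A/A=>a/A/A/A=>a/a/A/A=>a/a/a/A=>a/a/a/a

S => S/A   [S ::= S / A]
S/A => S/A/A   [S ::= S / A]
S/A/A => S/A/A/A   [S ::= S / A]
S/A/A/A => A/A/A/A   [S ::= A]
A/A/A/A => a/A/A/A   [A ::= a]
a/A/A/A => a/a/A/A   [A ::= a]
a/a/A/A => a/a/a/A   [A ::= a]
a/a/a/A => a/a/a/a   [A ::= a]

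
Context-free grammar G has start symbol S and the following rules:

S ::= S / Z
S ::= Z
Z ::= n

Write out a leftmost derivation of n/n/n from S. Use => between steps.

S => S/Z   [S ::= S / Z]
S/Z => S/Z/Z   [S ::= S / Z]
S/Z/Z => Z/Z/Z   [S ::= Z]
Z/Z/Z => n/Z/Z   [Z ::= n]
n/Z/Z => n/n/Z   [Z ::= n]
n/n/Z => n/n/n   [Z ::= n]

S => S/Z => S/Z/Z => Z/Z/Z => n/Z/Z => n/n/Z => n/n/n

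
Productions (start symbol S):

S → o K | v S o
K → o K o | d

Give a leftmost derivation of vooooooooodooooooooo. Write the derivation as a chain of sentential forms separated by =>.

S => vSo => voKo => vooKoo => voooKooo => vooooKoooo => voooooKooooo => vooooooKoooooo => voooooooKooooooo => vooooooooKoooooooo => voooooooooKooooooooo => vooooooooodooooooooo

S => vSo   [S → v S o]
vSo => voKo   [S → o K]
voKo => vooKoo   [K → o K o]
vooKoo => voooKooo   [K → o K o]
voooKooo => vooooKoooo   [K → o K o]
vooooKoooo => voooooKooooo   [K → o K o]
voooooKooooo => vooooooKoooooo   [K → o K o]
vooooooKoooooo => voooooooKooooooo   [K → o K o]
voooooooKooooooo => vooooooooKoooooooo   [K → o K o]
vooooooooKoooooooo => voooooooooKooooooooo   [K → o K o]
voooooooooKooooooooo => vooooooooodooooooooo   [K → d]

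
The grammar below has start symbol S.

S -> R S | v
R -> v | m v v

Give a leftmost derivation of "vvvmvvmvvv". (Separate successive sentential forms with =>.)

S => RS   [S -> R S]
RS => vS   [R -> v]
vS => vRS   [S -> R S]
vRS => vvS   [R -> v]
vvS => vvRS   [S -> R S]
vvRS => vvvS   [R -> v]
vvvS => vvvRS   [S -> R S]
vvvRS => vvvmvvS   [R -> m v v]
vvvmvvS => vvvmvvRS   [S -> R S]
vvvmvvRS => vvvmvvmvvS   [R -> m v v]
vvvmvvmvvS => vvvmvvmvvv   [S -> v]

S=>RS=>vS=>vRS=>vvS=>vvRS=>vvvS=>vvvRS=>vvvmvvS=>vvvmvvRS=>vvvmvvmvvS=>vvvmvvmvvv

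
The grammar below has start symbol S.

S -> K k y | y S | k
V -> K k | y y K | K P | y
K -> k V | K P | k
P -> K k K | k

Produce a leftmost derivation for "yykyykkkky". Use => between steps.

S => yS => yyS => yyKky => yykVky => yykyyKky => yykyykVky => yykyykKPky => yykyykkPky => yykyykkkky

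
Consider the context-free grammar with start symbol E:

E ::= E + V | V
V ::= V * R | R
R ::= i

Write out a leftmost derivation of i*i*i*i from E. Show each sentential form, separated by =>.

E => V   [E ::= V]
V => V*R   [V ::= V * R]
V*R => V*R*R   [V ::= V * R]
V*R*R => V*R*R*R   [V ::= V * R]
V*R*R*R => R*R*R*R   [V ::= R]
R*R*R*R => i*R*R*R   [R ::= i]
i*R*R*R => i*i*R*R   [R ::= i]
i*i*R*R => i*i*i*R   [R ::= i]
i*i*i*R => i*i*i*i   [R ::= i]

E => V => V*R => V*R*R => V*R*R*R => R*R*R*R => i*R*R*R => i*i*R*R => i*i*i*R => i*i*i*i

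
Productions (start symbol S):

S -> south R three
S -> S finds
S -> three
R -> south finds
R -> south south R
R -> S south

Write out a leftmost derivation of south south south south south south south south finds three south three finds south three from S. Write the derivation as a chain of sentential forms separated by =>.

S => south R three => south south south R three => south south south S south three => south south south S finds south three => south south south south R three finds south three => south south south south S south three finds south three => south south south south south R three south three finds south three => south south south south south south south R three south three finds south three => south south south south south south south south finds three south three finds south three

S => south R three   [S -> south R three]
south R three => south south south R three   [R -> south south R]
south south south R three => south south south S south three   [R -> S south]
south south south S south three => south south south S finds south three   [S -> S finds]
south south south S finds south three => south south south south R three finds south three   [S -> south R three]
south south south south R three finds south three => south south south south S south three finds south three   [R -> S south]
south south south south S south three finds south three => south south south south south R three south three finds south three   [S -> south R three]
south south south south south R three south three finds south three => south south south south south south south R three south three finds south three   [R -> south south R]
south south south south south south south R three south three finds south three => south south south south south south south south finds three south three finds south three   [R -> south finds]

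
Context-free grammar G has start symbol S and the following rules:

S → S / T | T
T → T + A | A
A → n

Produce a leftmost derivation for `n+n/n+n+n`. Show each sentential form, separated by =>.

S => S/T => T/T => T+A/T => A+A/T => n+A/T => n+n/T => n+n/T+A => n+n/T+A+A => n+n/A+A+A => n+n/n+A+A => n+n/n+n+A => n+n/n+n+n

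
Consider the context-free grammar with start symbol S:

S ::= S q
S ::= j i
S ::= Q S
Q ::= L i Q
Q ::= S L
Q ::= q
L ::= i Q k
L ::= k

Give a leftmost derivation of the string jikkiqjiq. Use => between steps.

S=>QS=>SLS=>jiLS=>jikS=>jikSq=>jikQSq=>jikLiQSq=>jikkiQSq=>jikkiqSq=>jikkiqjiq

S => QS   [S ::= Q S]
QS => SLS   [Q ::= S L]
SLS => jiLS   [S ::= j i]
jiLS => jikS   [L ::= k]
jikS => jikSq   [S ::= S q]
jikSq => jikQSq   [S ::= Q S]
jikQSq => jikLiQSq   [Q ::= L i Q]
jikLiQSq => jikkiQSq   [L ::= k]
jikkiQSq => jikkiqSq   [Q ::= q]
jikkiqSq => jikkiqjiq   [S ::= j i]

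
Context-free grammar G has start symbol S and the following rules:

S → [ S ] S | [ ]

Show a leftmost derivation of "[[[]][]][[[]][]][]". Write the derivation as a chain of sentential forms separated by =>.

S => [S]S => [[S]S]S => [[[]]S]S => [[[]][]]S => [[[]][]][S]S => [[[]][]][[S]S]S => [[[]][]][[[]]S]S => [[[]][]][[[]][]]S => [[[]][]][[[]][]][]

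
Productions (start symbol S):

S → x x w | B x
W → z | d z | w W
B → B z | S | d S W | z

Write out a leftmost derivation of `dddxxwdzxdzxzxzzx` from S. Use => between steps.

S => Bx   [S → B x]
Bx => Bzx   [B → B z]
Bzx => Bzzx   [B → B z]
Bzzx => Szzx   [B → S]
Szzx => Bxzzx   [S → B x]
Bxzzx => dSWxzzx   [B → d S W]
dSWxzzx => dBxWxzzx   [S → B x]
dBxWxzzx => ddSWxWxzzx   [B → d S W]
ddSWxWxzzx => ddBxWxWxzzx   [S → B x]
ddBxWxWxzzx => dddSWxWxWxzzx   [B → d S W]
dddSWxWxWxzzx => dddxxwWxWxWxzzx   [S → x x w]
dddxxwWxWxWxzzx => dddxxwdzxWxWxzzx   [W → d z]
dddxxwdzxWxWxzzx => dddxxwdzxdzxWxzzx   [W → d z]
dddxxwdzxdzxWxzzx => dddxxwdzxdzxzxzzx   [W → z]

S => Bx => Bzx => Bzzx => Szzx => Bxzzx => dSWxzzx => dBxWxzzx => ddSWxWxzzx => ddBxWxWxzzx => dddSWxWxWxzzx => dddxxwWxWxWxzzx => dddxxwdzxWxWxzzx => dddxxwdzxdzxWxzzx => dddxxwdzxdzxzxzzx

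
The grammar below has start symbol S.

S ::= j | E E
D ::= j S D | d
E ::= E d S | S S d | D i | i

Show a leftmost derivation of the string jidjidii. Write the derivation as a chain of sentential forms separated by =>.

S => EE   [S ::= E E]
EE => DiE   [E ::= D i]
DiE => jSDiE   [D ::= j S D]
jSDiE => jEEDiE   [S ::= E E]
jEEDiE => jEdSEDiE   [E ::= E d S]
jEdSEDiE => jidSEDiE   [E ::= i]
jidSEDiE => jidjEDiE   [S ::= j]
jidjEDiE => jidjiDiE   [E ::= i]
jidjiDiE => jidjidiE   [D ::= d]
jidjidiE => jidjidii   [E ::= i]

S=>EE=>DiE=>jSDiE=>jEEDiE=>jEdSEDiE=>jidSEDiE=>jidjEDiE=>jidjiDiE=>jidjidiE=>jidjidii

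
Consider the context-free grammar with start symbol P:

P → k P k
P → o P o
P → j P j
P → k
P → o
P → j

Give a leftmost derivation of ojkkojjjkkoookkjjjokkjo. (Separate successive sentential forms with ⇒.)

P ⇒ oPo ⇒ ojPjo ⇒ ojkPkjo ⇒ ojkkPkkjo ⇒ ojkkoPokkjo ⇒ ojkkojPjokkjo ⇒ ojkkojjPjjokkjo ⇒ ojkkojjjPjjjokkjo ⇒ ojkkojjjkPkjjjokkjo ⇒ ojkkojjjkkPkkjjjokkjo ⇒ ojkkojjjkkoPokkjjjokkjo ⇒ ojkkojjjkkoookkjjjokkjo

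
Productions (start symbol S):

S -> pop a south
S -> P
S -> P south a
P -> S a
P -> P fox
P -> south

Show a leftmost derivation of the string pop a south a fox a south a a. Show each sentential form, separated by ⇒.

S ⇒ P   [S -> P]
P ⇒ S a   [P -> S a]
S a ⇒ P south a a   [S -> P south a]
P south a a ⇒ S a south a a   [P -> S a]
S a south a a ⇒ P a south a a   [S -> P]
P a south a a ⇒ P fox a south a a   [P -> P fox]
P fox a south a a ⇒ S a fox a south a a   [P -> S a]
S a fox a south a a ⇒ pop a south a fox a south a a   [S -> pop a south]

S ⇒ P ⇒ S a ⇒ P south a a ⇒ S a south a a ⇒ P a south a a ⇒ P fox a south a a ⇒ S a fox a south a a ⇒ pop a south a fox a south a a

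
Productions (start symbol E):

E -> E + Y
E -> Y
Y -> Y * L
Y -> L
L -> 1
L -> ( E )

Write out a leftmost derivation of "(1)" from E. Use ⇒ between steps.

E ⇒ Y ⇒ L ⇒ (E) ⇒ (Y) ⇒ (L) ⇒ (1)

E ⇒ Y   [E -> Y]
Y ⇒ L   [Y -> L]
L ⇒ (E)   [L -> ( E )]
(E) ⇒ (Y)   [E -> Y]
(Y) ⇒ (L)   [Y -> L]
(L) ⇒ (1)   [L -> 1]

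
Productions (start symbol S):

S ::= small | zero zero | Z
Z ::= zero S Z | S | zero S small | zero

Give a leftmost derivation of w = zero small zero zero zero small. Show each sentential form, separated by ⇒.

S ⇒ Z   [S ::= Z]
Z ⇒ zero S Z   [Z ::= zero S Z]
zero S Z ⇒ zero small Z   [S ::= small]
zero small Z ⇒ zero small zero S small   [Z ::= zero S small]
zero small zero S small ⇒ zero small zero zero zero small   [S ::= zero zero]

S ⇒ Z ⇒ zero S Z ⇒ zero small Z ⇒ zero small zero S small ⇒ zero small zero zero zero small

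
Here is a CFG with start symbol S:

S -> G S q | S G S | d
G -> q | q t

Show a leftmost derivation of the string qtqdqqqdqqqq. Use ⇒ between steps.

S⇒GSq⇒qtSq⇒qtGSqq⇒qtqSqq⇒qtqSGSqq⇒qtqdGSqq⇒qtqdqSqq⇒qtqdqGSqqq⇒qtqdqqSqqq⇒qtqdqqGSqqqq⇒qtqdqqqSqqqq⇒qtqdqqqdqqqq

S ⇒ GSq   [S -> G S q]
GSq ⇒ qtSq   [G -> q t]
qtSq ⇒ qtGSqq   [S -> G S q]
qtGSqq ⇒ qtqSqq   [G -> q]
qtqSqq ⇒ qtqSGSqq   [S -> S G S]
qtqSGSqq ⇒ qtqdGSqq   [S -> d]
qtqdGSqq ⇒ qtqdqSqq   [G -> q]
qtqdqSqq ⇒ qtqdqGSqqq   [S -> G S q]
qtqdqGSqqq ⇒ qtqdqqSqqq   [G -> q]
qtqdqqSqqq ⇒ qtqdqqGSqqqq   [S -> G S q]
qtqdqqGSqqqq ⇒ qtqdqqqSqqqq   [G -> q]
qtqdqqqSqqqq ⇒ qtqdqqqdqqqq   [S -> d]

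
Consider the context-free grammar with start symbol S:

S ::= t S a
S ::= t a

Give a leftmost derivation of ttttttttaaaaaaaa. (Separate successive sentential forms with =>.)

S => tSa => ttSaa => tttSaaa => ttttSaaaa => tttttSaaaaa => ttttttSaaaaaa => tttttttSaaaaaaa => ttttttttaaaaaaaa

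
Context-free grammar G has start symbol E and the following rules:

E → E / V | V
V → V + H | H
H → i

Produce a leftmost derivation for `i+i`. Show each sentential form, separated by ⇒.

E ⇒ V   [E → V]
V ⇒ V+H   [V → V + H]
V+H ⇒ H+H   [V → H]
H+H ⇒ i+H   [H → i]
i+H ⇒ i+i   [H → i]

E⇒V⇒V+H⇒H+H⇒i+H⇒i+i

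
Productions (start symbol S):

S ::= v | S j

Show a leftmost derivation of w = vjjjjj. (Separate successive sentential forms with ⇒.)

S ⇒ Sj   [S ::= S j]
Sj ⇒ Sjj   [S ::= S j]
Sjj ⇒ Sjjj   [S ::= S j]
Sjjj ⇒ Sjjjj   [S ::= S j]
Sjjjj ⇒ Sjjjjj   [S ::= S j]
Sjjjjj ⇒ vjjjjj   [S ::= v]

S ⇒ Sj ⇒ Sjj ⇒ Sjjj ⇒ Sjjjj ⇒ Sjjjjj ⇒ vjjjjj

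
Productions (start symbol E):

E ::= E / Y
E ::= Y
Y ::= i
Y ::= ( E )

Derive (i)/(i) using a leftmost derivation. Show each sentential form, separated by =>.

E => E/Y => Y/Y => (E)/Y => (Y)/Y => (i)/Y => (i)/(E) => (i)/(Y) => (i)/(i)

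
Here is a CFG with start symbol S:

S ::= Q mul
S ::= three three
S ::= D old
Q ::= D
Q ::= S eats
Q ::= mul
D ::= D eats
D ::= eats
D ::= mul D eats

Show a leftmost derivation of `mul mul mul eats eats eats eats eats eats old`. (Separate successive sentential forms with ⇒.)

S ⇒ D old   [S ::= D old]
D old ⇒ mul D eats old   [D ::= mul D eats]
mul D eats old ⇒ mul D eats eats old   [D ::= D eats]
mul D eats eats old ⇒ mul D eats eats eats old   [D ::= D eats]
mul D eats eats eats old ⇒ mul mul D eats eats eats eats old   [D ::= mul D eats]
mul mul D eats eats eats eats old ⇒ mul mul mul D eats eats eats eats eats old   [D ::= mul D eats]
mul mul mul D eats eats eats eats eats old ⇒ mul mul mul eats eats eats eats eats eats old   [D ::= eats]

S ⇒ D old ⇒ mul D eats old ⇒ mul D eats eats old ⇒ mul D eats eats eats old ⇒ mul mul D eats eats eats eats old ⇒ mul mul mul D eats eats eats eats eats old ⇒ mul mul mul eats eats eats eats eats eats old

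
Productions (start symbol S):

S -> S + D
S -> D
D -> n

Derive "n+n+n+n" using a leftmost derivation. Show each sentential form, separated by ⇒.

S ⇒ S+D ⇒ S+D+D ⇒ S+D+D+D ⇒ D+D+D+D ⇒ n+D+D+D ⇒ n+n+D+D ⇒ n+n+n+D ⇒ n+n+n+n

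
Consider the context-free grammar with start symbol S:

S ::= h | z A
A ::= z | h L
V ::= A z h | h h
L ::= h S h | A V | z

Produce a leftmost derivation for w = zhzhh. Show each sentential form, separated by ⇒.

S⇒zA⇒zhL⇒zhAV⇒zhzV⇒zhzhh

S ⇒ zA   [S ::= z A]
zA ⇒ zhL   [A ::= h L]
zhL ⇒ zhAV   [L ::= A V]
zhAV ⇒ zhzV   [A ::= z]
zhzV ⇒ zhzhh   [V ::= h h]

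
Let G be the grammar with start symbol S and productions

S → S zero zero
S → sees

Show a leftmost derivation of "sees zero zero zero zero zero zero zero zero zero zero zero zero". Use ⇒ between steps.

S ⇒ S zero zero   [S → S zero zero]
S zero zero ⇒ S zero zero zero zero   [S → S zero zero]
S zero zero zero zero ⇒ S zero zero zero zero zero zero   [S → S zero zero]
S zero zero zero zero zero zero ⇒ S zero zero zero zero zero zero zero zero   [S → S zero zero]
S zero zero zero zero zero zero zero zero ⇒ S zero zero zero zero zero zero zero zero zero zero   [S → S zero zero]
S zero zero zero zero zero zero zero zero zero zero ⇒ S zero zero zero zero zero zero zero zero zero zero zero zero   [S → S zero zero]
S zero zero zero zero zero zero zero zero zero zero zero zero ⇒ sees zero zero zero zero zero zero zero zero zero zero zero zero   [S → sees]

S ⇒ S zero zero ⇒ S zero zero zero zero ⇒ S zero zero zero zero zero zero ⇒ S zero zero zero zero zero zero zero zero ⇒ S zero zero zero zero zero zero zero zero zero zero ⇒ S zero zero zero zero zero zero zero zero zero zero zero zero ⇒ sees zero zero zero zero zero zero zero zero zero zero zero zero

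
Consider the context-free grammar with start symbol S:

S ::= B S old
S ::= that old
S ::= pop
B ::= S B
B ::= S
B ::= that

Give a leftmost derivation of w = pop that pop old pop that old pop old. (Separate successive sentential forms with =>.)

S => B S old   [S ::= B S old]
B S old => S B S old   [B ::= S B]
S B S old => B S old B S old   [S ::= B S old]
B S old B S old => S B S old B S old   [B ::= S B]
S B S old B S old => pop B S old B S old   [S ::= pop]
pop B S old B S old => pop that S old B S old   [B ::= that]
pop that S old B S old => pop that pop old B S old   [S ::= pop]
pop that pop old B S old => pop that pop old S B S old   [B ::= S B]
pop that pop old S B S old => pop that pop old pop B S old   [S ::= pop]
pop that pop old pop B S old => pop that pop old pop S S old   [B ::= S]
pop that pop old pop S S old => pop that pop old pop that old S old   [S ::= that old]
pop that pop old pop that old S old => pop that pop old pop that old pop old   [S ::= pop]

S => B S old => S B S old => B S old B S old => S B S old B S old => pop B S old B S old => pop that S old B S old => pop that pop old B S old => pop that pop old S B S old => pop that pop old pop B S old => pop that pop old pop S S old => pop that pop old pop that old S old => pop that pop old pop that old pop old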